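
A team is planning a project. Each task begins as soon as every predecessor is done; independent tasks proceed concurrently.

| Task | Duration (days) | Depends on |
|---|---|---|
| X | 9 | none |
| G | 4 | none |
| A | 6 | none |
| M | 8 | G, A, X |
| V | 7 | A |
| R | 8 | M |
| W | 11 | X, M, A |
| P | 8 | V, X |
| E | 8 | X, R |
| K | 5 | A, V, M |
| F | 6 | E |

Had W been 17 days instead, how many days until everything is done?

39

As given, the longest chain is X→M→R→E→F = 9+8+8+8+6 = 39, so the finish is 39 days.
W has 11 days of float (longest path through it is 28).
That remains the longest chain; total 39 days.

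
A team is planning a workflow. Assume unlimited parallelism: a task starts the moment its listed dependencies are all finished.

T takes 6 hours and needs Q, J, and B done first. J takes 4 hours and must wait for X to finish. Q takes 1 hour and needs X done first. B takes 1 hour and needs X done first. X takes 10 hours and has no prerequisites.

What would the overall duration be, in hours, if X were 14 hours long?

Actual critical path: X→J→T = 10+4+6 = 20 ⇒ 20 hours.
X lies on that path, so at 14 hours the path becomes 24 hours.
That remains the longest chain; total 24 hours.

24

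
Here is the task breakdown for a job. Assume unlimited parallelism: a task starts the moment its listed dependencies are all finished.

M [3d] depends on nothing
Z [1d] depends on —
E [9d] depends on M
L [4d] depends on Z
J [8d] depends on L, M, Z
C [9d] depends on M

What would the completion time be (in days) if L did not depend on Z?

12

Before: longest chain Z→L→J = 1+4+8 = 13, finish 13.
Without Z→L, L's earliest start moves from 1 to 0.
New critical path: M→E = 3+9 = 12 ⇒ 12 days.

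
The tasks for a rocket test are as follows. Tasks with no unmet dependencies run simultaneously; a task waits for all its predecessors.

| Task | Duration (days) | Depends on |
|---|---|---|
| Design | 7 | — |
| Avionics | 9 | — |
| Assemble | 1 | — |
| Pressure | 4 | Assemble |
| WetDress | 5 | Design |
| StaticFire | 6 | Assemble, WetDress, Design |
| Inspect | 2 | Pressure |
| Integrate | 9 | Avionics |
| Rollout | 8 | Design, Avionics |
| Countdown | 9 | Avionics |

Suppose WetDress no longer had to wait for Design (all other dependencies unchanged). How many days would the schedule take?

18

Original critical path: Design→WetDress→StaticFire = 7+5+6 = 18 ⇒ 18 days.
Without Design→WetDress, WetDress's earliest start moves from 7 to 0.
New critical path: Avionics→Integrate = 9+9 = 18 ⇒ 18 days.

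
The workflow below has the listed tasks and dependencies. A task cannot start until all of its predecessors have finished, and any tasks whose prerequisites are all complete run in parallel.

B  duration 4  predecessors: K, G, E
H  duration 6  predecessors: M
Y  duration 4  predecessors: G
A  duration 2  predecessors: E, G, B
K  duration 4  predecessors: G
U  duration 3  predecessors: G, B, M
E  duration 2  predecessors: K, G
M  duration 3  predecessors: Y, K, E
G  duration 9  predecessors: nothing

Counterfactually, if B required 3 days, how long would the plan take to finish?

24

As given, the longest chain is G→K→E→M→H = 9+4+2+3+6 = 24, so the finish is 24 days.
B has 2 days of float (longest path through it is 22).
The critical path is still G→K→E→M→H; finish is now 24 days.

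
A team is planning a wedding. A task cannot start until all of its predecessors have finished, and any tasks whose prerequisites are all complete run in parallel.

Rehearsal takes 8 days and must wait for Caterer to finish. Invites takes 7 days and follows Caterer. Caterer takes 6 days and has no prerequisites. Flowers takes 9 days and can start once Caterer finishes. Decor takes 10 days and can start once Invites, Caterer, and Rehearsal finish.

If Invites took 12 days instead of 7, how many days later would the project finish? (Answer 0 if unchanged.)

4

Actual critical path: Caterer→Rehearsal→Decor = 6+8+10 = 24 ⇒ 24 days.
Invites is off the critical path — its longest chain is 23 days, giving 1 of slack.
The binding chain switches to Caterer→Invites→Decor = 6+12+10 = 28; finish 28 days.
Change in finish: 28 − 24 = +4 days.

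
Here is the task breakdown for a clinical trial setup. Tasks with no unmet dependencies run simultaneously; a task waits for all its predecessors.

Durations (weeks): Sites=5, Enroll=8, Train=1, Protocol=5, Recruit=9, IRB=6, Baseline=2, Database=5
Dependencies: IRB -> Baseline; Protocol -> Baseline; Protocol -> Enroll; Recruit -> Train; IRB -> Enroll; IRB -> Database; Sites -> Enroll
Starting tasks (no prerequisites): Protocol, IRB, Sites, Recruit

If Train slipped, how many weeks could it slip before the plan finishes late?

IRB→Enroll = 6+8 = 14 sets the makespan at 14 weeks.
Longest path through Train: 10 weeks (earliest finish 10, latest finish 14).
So Train can slip 14 − 10 = 4 weeks.

4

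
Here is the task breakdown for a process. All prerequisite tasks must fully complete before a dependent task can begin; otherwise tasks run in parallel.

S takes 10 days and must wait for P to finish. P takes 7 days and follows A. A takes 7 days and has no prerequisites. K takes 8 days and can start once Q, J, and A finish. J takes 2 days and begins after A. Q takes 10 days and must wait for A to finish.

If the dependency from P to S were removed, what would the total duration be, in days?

25

With the dependency in place, A→Q→K = 7+10+8 = 25 sets the finish at 25 days.
Without P→S, S's earliest start moves from 14 to 0.
The longest chain is now A→Q→K = 7+10+8 = 25, so the process takes 25 days.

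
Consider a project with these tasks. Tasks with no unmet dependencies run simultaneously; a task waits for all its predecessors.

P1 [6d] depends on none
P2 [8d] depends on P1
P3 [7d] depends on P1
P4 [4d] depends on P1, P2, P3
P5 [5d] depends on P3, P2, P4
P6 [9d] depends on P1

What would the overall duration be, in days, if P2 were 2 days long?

The binding path is P1→P2→P4→P5 = 6+8+4+5 = 23; finish at 23 days.
P2 lies on that path, so at 2 days the path becomes 17 days.
Now P1→P3→P4→P5 = 6+7+4+5 = 22 is longest, so the finish becomes 22 days.

22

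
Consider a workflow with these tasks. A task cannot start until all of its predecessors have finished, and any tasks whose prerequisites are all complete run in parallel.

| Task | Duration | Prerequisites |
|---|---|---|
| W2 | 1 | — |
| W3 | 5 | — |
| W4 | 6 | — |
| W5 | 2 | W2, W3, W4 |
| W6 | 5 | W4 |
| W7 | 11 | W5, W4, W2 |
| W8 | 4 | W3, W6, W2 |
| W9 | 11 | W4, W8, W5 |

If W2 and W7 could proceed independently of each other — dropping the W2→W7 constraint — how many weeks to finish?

26

With the dependency in place, W4→W6→W8→W9 = 6+5+4+11 = 26 sets the finish at 26 weeks.
Dropping W2→W7 doesn't change W7's earliest start (8); another predecessor still binds.
New critical path: W4→W6→W8→W9 = 6+5+4+11 = 26 ⇒ 26 weeks.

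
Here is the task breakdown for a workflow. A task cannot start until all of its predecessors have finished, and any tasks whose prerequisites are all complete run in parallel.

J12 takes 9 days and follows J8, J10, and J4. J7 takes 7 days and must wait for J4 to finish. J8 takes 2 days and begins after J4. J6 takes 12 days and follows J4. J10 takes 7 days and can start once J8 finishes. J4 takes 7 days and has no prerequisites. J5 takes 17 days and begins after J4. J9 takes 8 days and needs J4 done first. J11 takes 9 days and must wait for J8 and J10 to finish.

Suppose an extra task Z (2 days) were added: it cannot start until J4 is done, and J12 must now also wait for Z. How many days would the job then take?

25

Originally the job takes 25 days.
With Z inserted, J12 now waits for max(J8, J10, J4, Z).
New critical path: J4→J8→J10→J11 = 7+2+7+9 = 25 ⇒ 25 days.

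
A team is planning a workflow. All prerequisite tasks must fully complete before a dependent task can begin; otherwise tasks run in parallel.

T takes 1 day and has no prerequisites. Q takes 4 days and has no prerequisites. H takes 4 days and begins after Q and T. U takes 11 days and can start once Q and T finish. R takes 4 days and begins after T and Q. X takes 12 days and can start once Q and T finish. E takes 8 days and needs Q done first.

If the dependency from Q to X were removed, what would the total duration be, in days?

Original critical path: Q→X = 4+12 = 16 ⇒ 16 days.
Without Q→X, X's earliest start moves from 4 to 1.
After: Q→U = 4+11 = 15 → 15 days.

15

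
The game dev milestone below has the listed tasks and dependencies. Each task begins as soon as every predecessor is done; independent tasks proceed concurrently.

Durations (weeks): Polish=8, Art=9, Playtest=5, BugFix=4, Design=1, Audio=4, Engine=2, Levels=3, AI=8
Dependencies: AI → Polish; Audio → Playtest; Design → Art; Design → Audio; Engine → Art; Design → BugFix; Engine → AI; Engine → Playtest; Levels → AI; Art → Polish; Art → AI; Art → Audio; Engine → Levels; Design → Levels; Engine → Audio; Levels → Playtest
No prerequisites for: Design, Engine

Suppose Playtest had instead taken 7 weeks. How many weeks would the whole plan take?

27

The binding path is Engine→Art→AI→Polish = 2+9+8+8 = 27; finish at 27 weeks.
The longest path through Playtest is only 20 weeks, so Playtest has float 7.
The critical path is still Engine→Art→AI→Polish; finish is now 27 weeks.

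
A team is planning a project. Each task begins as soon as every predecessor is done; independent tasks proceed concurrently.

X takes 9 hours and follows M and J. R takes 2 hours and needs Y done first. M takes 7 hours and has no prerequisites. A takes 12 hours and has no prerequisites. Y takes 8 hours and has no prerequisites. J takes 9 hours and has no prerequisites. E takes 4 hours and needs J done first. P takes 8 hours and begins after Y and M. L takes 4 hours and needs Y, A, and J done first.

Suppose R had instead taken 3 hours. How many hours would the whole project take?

18

Baseline: J→X = 9+9 = 18 → 18 hours.
R has 8 hours of float (longest path through it is 10).
The critical path is still J→X; finish is now 18 hours.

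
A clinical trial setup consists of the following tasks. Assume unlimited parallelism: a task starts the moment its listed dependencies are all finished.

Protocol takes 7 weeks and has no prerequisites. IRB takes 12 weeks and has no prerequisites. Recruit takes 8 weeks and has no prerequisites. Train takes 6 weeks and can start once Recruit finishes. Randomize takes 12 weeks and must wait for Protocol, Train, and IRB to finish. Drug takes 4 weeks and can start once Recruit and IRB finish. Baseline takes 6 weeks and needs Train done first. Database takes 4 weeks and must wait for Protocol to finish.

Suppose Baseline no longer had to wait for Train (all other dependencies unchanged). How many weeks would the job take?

26

With the dependency in place, Recruit→Train→Randomize = 8+6+12 = 26 sets the finish at 26 weeks.
Without Train→Baseline, Baseline's earliest start moves from 14 to 0.
After: Recruit→Train→Randomize = 8+6+12 = 26 → 26 weeks.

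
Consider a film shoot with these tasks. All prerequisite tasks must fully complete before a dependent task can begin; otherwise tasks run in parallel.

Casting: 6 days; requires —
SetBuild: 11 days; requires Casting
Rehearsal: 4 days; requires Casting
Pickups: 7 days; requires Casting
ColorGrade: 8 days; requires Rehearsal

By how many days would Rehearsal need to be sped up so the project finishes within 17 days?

1

Current finish: 18 days; target: 17.
Rehearsal is on every critical path, so each day cut from Rehearsal cuts the finish by one (this holds down to a finish of 17).
Need 18 − 17 = 1 day off Rehearsal → Rehearsal becomes 3 days, finish becomes 17.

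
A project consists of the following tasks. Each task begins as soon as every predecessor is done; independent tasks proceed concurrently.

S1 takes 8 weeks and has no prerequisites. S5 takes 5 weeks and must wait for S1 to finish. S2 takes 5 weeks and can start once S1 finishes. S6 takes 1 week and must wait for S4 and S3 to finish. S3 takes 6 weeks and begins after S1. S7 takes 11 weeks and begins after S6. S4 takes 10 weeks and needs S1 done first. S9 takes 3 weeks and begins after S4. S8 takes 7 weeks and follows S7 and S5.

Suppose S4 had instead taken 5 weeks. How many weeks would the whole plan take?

33

Critical path before the change: S1→S4→S6→S7→S8 = 8+10+1+11+7 = 37 giving 37 weeks.
S4 is on the critical path; changing it to 5 makes that path 32 weeks.
The binding chain switches to S1→S3→S6→S7→S8 = 8+6+1+11+7 = 33; finish 33 weeks.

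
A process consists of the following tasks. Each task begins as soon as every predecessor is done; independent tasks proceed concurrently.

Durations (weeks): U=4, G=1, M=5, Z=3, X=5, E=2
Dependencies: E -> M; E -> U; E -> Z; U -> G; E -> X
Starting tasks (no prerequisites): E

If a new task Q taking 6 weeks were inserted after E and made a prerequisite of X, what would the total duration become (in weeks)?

13

Originally the job takes 7 weeks.
With Q inserted, X now waits for max(E, Q).
New critical path: E→Q→X = 2+6+5 = 13 ⇒ 13 weeks.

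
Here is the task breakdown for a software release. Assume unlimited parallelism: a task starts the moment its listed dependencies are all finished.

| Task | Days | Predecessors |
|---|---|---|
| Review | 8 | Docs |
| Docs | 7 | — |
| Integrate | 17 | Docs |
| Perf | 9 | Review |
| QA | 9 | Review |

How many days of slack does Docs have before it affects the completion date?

Critical path: Docs→Review→QA = 7+8+9 = 24, so the finish is 24 days.
Docs finishes as early as 7 and must finish by 7.
Float = 24 − 24 = 0.

0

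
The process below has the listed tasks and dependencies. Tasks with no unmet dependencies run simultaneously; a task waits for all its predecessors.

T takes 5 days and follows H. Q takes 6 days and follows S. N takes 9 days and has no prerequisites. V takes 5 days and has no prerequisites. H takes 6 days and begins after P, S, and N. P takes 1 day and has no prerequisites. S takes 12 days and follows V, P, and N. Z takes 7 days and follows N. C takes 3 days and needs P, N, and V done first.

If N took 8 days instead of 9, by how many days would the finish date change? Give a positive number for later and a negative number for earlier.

Actual critical path: N→S→H→T = 9+12+6+5 = 32 ⇒ 32 days.
Since N is critical, the -1 change carries straight to that chain (now 31 days).
No other chain overtakes it, so the finish is 31 days.
Change in finish: 31 − 32 = -1 days.

-1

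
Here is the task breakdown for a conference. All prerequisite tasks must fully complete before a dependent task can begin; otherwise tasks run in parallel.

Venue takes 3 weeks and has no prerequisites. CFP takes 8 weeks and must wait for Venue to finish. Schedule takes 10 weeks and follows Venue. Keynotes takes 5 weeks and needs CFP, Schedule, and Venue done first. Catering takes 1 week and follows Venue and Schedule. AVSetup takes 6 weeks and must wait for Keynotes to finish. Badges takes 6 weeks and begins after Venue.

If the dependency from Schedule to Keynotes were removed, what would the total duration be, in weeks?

22

Before: longest chain Venue→Schedule→Keynotes→AVSetup = 3+10+5+6 = 24, finish 24.
Without Schedule→Keynotes, Keynotes's earliest start moves from 13 to 11.
The longest chain is now Venue→CFP→Keynotes→AVSetup = 3+8+5+6 = 22, so the conference takes 22 weeks.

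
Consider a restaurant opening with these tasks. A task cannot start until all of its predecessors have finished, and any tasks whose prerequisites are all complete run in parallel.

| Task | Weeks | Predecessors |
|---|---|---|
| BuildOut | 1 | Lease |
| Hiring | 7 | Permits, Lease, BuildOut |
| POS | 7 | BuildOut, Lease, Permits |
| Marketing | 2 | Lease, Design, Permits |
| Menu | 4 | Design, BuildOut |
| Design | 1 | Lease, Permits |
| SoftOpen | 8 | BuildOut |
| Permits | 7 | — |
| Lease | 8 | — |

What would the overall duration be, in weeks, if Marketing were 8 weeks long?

17

As given, the longest chain is Lease→BuildOut→SoftOpen = 8+1+8 = 17, so the finish is 17 weeks.
Marketing is off the critical path — its longest chain is 11 weeks, giving 6 of slack.
Now Lease→Design→Marketing = 8+1+8 = 17 is longest, so the finish becomes 17 weeks.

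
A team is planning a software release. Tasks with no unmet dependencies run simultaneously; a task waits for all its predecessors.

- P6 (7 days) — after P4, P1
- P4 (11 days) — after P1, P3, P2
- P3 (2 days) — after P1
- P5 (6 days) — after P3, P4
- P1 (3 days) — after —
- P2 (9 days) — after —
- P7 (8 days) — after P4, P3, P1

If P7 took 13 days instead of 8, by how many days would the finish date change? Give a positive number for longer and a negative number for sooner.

As given, the longest chain is P2→P4→P7 = 9+11+8 = 28, so the finish is 28 days.
Since P7 is critical, the +5 change carries straight to that chain (now 33 days).
The critical path is still P2→P4→P7; finish is now 33 days.
Change in finish: 33 − 28 = +5 days.

5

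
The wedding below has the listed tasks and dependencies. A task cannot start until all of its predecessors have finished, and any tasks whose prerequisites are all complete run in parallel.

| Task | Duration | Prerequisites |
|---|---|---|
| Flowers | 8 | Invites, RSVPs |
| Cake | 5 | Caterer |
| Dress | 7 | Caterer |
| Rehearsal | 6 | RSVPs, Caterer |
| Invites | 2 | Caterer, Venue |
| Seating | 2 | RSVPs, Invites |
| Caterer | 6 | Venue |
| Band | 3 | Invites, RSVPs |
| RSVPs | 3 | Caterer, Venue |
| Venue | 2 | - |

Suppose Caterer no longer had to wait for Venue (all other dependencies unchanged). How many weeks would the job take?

Original critical path: Venue→Caterer→RSVPs→Flowers = 2+6+3+8 = 19 ⇒ 19 weeks.
Without Venue→Caterer, Caterer's earliest start moves from 2 to 0.
The longest chain is now Caterer→RSVPs→Flowers = 6+3+8 = 17, so the job takes 17 weeks.

17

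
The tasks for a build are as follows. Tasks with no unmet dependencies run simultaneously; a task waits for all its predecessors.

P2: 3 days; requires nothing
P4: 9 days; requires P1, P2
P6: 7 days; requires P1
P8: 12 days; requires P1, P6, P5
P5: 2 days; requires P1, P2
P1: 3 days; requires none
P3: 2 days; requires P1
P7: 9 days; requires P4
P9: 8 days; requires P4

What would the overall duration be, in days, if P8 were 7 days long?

21

The binding path is P1→P6→P8 = 3+7+12 = 22; finish at 22 days.
Since P8 is critical, the -5 change carries straight to that chain (now 17 days).
The binding chain switches to P1→P4→P7 = 3+9+9 = 21; finish 21 days.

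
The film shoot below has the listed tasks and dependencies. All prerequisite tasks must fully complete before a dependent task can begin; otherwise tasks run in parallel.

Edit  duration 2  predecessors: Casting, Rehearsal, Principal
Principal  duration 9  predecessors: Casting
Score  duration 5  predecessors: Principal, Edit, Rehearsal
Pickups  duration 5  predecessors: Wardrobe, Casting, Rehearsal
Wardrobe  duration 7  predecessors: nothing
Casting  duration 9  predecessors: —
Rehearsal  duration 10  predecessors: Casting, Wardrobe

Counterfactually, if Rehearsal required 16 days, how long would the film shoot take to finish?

32

Critical path before the change: Casting→Rehearsal→Edit→Score = 9+10+2+5 = 26 giving 26 days.
Since Rehearsal is critical, the +6 change carries straight to that chain (now 32 days).
The critical path is still Casting→Rehearsal→Edit→Score; finish is now 32 days.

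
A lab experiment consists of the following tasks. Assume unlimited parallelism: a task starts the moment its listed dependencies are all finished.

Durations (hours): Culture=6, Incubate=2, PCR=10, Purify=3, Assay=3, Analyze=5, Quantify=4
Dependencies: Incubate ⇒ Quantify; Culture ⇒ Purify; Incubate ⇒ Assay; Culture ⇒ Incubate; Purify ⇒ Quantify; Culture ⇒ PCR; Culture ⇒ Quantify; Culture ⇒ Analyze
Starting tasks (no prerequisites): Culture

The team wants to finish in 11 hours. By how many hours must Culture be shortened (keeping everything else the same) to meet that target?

5

Current finish: 16 hours; target: 11.
Culture is on every critical path, so each hour cut from Culture cuts the finish by one (this holds down to a finish of 11).
Need 16 − 11 = 5 hours off Culture → Culture becomes 1 hour, finish becomes 11.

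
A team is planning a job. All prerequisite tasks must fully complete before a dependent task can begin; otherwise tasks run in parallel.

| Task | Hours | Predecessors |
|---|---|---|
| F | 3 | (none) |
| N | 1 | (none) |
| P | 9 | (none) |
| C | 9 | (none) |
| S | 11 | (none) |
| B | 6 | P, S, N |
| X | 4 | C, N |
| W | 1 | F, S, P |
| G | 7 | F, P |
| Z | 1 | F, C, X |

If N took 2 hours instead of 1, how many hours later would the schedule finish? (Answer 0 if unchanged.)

0

Baseline: S→B = 11+6 = 17 → 17 hours.
The longest path through N is only 7 hours, so N has float 10.
No other chain overtakes it, so the finish is 17 hours.
Change in finish: 17 − 17 = +0 hours.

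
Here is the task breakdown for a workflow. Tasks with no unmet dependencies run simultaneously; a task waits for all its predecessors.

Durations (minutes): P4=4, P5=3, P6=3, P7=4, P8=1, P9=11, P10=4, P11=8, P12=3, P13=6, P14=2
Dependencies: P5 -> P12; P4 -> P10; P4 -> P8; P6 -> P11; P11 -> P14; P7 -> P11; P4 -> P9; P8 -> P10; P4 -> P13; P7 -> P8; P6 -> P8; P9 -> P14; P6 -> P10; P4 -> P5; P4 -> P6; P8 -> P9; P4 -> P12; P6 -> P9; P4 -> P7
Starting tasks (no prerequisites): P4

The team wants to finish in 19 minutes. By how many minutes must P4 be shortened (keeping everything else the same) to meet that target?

3

Current finish: 22 minutes; target: 19.
P4 is on every critical path, so each minute cut from P4 cuts the finish by one (this holds down to a finish of 19).
Need 22 − 19 = 3 minutes off P4 → P4 becomes 1 minute, finish becomes 19.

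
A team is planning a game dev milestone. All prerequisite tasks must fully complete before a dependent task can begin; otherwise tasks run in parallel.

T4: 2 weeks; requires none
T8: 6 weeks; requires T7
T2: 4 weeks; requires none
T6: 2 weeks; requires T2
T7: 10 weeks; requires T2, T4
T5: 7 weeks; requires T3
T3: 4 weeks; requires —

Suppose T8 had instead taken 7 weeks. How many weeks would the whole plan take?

As given, the longest chain is T2→T7→T8 = 4+10+6 = 20, so the finish is 20 weeks.
T8 is on the critical path; changing it to 7 makes that path 21 weeks.
No other chain overtakes it, so the finish is 21 weeks.

21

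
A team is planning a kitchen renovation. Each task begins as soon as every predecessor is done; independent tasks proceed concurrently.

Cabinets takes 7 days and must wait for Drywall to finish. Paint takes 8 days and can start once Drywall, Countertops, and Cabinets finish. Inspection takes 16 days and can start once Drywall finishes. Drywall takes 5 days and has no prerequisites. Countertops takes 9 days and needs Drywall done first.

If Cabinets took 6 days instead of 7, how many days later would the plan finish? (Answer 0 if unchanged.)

0

Critical path before the change: Drywall→Countertops→Paint = 5+9+8 = 22 giving 22 days.
Cabinets is off the critical path — its longest chain is 20 days, giving 2 of slack.
That remains the longest chain; total 22 days.
Change in finish: 22 − 22 = +0 days.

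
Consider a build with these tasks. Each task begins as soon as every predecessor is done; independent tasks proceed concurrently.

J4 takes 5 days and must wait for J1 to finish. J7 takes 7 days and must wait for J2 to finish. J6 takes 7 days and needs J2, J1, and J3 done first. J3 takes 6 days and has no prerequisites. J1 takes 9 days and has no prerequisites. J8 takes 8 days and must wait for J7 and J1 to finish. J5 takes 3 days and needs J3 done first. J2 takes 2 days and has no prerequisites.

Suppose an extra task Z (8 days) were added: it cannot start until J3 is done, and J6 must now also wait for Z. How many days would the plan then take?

21

Originally the plan takes 17 days.
With Z inserted, J6 now waits for max(J2, J1, J3, Z).
New critical path: J3→Z→J6 = 6+8+7 = 21 ⇒ 21 days.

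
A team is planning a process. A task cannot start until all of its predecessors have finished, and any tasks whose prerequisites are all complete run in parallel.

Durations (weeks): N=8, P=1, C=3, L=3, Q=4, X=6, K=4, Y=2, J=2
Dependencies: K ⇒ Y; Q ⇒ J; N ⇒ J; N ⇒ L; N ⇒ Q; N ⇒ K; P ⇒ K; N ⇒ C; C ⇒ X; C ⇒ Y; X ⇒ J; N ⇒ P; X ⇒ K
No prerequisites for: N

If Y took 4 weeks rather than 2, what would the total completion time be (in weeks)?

25

As given, the longest chain is N→C→X→K→Y = 8+3+6+4+2 = 23, so the finish is 23 weeks.
Y lies on that path, so at 4 weeks the path becomes 25 weeks.
The critical path is still N→C→X→K→Y; finish is now 25 weeks.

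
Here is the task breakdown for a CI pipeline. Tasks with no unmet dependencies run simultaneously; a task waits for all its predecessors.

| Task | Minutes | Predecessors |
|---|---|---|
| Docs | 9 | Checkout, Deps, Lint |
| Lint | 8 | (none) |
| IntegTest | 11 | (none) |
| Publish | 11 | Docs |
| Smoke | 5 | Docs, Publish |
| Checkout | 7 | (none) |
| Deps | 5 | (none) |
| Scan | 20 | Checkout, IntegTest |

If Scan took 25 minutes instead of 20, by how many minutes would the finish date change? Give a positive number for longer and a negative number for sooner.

The binding path is Lint→Docs→Publish→Smoke = 8+9+11+5 = 33; finish at 33 minutes.
The longest path through Scan is only 31 minutes, so Scan has float 2.
Now IntegTest→Scan = 11+25 = 36 is longest, so the finish becomes 36 minutes.
Change in finish: 36 − 33 = +3 minutes.

3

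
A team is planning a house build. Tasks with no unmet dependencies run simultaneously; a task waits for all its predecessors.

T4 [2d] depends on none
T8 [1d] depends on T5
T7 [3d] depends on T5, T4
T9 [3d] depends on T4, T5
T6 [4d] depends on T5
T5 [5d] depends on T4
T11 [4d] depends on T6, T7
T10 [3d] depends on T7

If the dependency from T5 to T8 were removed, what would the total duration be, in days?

Original critical path: T4→T5→T6→T11 = 2+5+4+4 = 15 ⇒ 15 days.
Without T5→T8, T8's earliest start moves from 7 to 0.
After: T4→T5→T6→T11 = 2+5+4+4 = 15 → 15 days.

15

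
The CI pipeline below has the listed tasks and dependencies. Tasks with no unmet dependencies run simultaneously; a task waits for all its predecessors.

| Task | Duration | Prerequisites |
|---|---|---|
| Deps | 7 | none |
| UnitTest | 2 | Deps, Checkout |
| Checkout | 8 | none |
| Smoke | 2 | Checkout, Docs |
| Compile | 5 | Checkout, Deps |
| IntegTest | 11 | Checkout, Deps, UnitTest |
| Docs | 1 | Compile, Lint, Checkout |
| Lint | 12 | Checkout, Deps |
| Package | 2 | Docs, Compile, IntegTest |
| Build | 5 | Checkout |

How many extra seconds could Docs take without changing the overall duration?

0

Critical path: Checkout→Lint→Docs→Package = 8+12+1+2 = 23, so the finish is 23 seconds.
Docs finishes as early as 21 and must finish by 21.
So Docs can slip 21 − 21 = 0 seconds.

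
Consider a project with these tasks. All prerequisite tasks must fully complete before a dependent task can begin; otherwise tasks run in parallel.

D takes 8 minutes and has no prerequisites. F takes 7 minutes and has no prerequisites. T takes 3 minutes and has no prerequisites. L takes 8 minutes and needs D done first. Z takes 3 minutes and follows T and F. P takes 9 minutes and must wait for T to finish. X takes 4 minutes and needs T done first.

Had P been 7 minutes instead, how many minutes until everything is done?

16

Critical path before the change: D→L = 8+8 = 16 giving 16 minutes.
P has 4 minutes of float (longest path through it is 12).
That remains the longest chain; total 16 minutes.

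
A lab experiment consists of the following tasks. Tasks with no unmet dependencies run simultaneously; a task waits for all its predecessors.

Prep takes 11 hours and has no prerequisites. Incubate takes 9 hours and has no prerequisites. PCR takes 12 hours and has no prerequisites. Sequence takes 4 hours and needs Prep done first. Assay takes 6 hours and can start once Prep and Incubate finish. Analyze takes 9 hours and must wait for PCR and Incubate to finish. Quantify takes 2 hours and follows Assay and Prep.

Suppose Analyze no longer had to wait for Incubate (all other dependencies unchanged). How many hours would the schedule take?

With the dependency in place, PCR→Analyze = 12+9 = 21 sets the finish at 21 hours.
Dropping Incubate→Analyze doesn't change Analyze's earliest start (12); another predecessor still binds.
New critical path: PCR→Analyze = 12+9 = 21 ⇒ 21 hours.

21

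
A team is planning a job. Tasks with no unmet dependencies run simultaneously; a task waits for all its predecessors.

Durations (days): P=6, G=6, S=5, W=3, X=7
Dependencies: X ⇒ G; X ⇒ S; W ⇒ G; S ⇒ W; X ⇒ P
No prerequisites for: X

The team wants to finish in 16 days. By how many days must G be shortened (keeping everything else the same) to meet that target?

Current finish: 21 days; target: 16.
G is on every critical path, so each day cut from G cuts the finish by one (this holds down to a finish of 16).
Need 21 − 16 = 5 days off G → G becomes 1 day, finish becomes 16.

5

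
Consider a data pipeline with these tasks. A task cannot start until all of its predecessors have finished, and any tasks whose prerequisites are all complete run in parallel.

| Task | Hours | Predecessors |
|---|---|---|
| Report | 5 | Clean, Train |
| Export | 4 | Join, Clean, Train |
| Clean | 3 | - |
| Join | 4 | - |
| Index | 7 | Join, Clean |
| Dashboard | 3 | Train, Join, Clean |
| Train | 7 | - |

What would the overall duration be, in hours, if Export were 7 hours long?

14

Actual critical path: Train→Report = 7+5 = 12 ⇒ 12 hours.
Export has 1 hour of float (longest path through it is 11).
The binding chain switches to Train→Export = 7+7 = 14; finish 14 hours.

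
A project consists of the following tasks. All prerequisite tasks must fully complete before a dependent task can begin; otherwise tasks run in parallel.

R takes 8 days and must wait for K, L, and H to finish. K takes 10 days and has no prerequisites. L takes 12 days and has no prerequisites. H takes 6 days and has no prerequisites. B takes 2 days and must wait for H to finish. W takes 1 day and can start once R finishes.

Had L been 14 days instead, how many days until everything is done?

Baseline: L→R→W = 12+8+1 = 21 → 21 days.
L is on the critical path; changing it to 14 makes that path 23 days.
That remains the longest chain; total 23 days.

23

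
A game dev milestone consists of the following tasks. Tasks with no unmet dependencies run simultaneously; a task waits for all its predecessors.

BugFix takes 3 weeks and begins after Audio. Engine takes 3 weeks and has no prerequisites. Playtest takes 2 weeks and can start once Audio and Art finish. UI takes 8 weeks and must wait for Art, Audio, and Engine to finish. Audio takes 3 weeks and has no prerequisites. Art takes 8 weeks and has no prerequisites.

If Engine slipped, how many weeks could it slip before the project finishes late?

Art→UI = 8+8 = 16 sets the makespan at 16 weeks.
Longest path through Engine: 11 weeks (earliest finish 3, latest finish 8).
Slack of Engine = 5 − 0 = 5 weeks.

5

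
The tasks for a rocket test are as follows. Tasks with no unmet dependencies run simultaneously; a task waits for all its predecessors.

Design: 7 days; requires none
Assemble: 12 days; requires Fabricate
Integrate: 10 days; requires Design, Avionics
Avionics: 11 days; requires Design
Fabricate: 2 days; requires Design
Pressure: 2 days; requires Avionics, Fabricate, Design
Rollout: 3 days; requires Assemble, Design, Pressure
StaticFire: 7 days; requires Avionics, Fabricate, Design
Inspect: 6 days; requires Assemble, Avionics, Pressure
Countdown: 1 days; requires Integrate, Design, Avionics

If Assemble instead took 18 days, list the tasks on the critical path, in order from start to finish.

Actual critical path: Design→Avionics→Integrate→Countdown = 7+11+10+1 = 29 ⇒ 29 days.
Assemble is off the critical path — its longest chain is 27 days, giving 2 of slack.
Now Design→Fabricate→Assemble→Inspect = 7+2+18+6 = 33 is longest, so the finish becomes 33 days.

Design, Fabricate, Assemble, Inspect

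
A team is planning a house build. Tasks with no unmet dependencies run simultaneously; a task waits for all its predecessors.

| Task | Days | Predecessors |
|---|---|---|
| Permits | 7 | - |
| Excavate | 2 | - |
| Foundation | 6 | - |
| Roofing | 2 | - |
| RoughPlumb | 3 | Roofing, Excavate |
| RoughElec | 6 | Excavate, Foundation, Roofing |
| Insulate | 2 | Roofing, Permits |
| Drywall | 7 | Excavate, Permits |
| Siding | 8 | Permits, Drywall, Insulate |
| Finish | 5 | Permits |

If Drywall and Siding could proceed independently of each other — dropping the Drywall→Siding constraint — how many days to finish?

17

With the dependency in place, Permits→Drywall→Siding = 7+7+8 = 22 sets the finish at 22 days.
Without Drywall→Siding, Siding's earliest start moves from 14 to 9.
After: Permits→Insulate→Siding = 7+2+8 = 17 → 17 days.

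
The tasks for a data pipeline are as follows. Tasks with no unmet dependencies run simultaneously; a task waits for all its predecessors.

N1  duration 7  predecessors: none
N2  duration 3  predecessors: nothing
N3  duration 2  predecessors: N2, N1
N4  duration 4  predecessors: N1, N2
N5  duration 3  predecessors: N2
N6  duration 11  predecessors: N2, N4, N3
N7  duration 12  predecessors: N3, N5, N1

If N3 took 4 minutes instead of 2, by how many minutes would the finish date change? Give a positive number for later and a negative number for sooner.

The binding path is N1→N4→N6 = 7+4+11 = 22; finish at 22 minutes.
N3 is off the critical path — its longest chain is 21 minutes, giving 1 of slack.
The binding chain switches to N1→N3→N7 = 7+4+12 = 23; finish 23 minutes.
Change in finish: 23 − 22 = +1 minutes.

1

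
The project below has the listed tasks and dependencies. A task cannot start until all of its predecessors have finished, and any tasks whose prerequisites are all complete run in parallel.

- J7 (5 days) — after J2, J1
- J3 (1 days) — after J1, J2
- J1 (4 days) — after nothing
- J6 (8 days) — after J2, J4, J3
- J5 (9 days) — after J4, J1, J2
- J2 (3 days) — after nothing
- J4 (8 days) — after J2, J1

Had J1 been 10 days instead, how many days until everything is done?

27

As given, the longest chain is J1→J4→J5 = 4+8+9 = 21, so the finish is 21 days.
Since J1 is critical, the +6 change carries straight to that chain (now 27 days).
That remains the longest chain; total 27 days.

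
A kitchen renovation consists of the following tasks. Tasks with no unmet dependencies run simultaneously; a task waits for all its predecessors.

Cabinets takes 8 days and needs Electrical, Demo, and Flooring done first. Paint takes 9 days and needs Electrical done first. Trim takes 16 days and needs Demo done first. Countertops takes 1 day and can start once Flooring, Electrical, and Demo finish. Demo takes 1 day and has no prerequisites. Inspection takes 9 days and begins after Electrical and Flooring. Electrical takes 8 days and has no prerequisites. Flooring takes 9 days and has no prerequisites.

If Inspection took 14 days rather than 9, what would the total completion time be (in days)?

Baseline: Flooring→Inspection = 9+9 = 18 → 18 days.
Since Inspection is critical, the +5 change carries straight to that chain (now 23 days).
That remains the longest chain; total 23 days.

23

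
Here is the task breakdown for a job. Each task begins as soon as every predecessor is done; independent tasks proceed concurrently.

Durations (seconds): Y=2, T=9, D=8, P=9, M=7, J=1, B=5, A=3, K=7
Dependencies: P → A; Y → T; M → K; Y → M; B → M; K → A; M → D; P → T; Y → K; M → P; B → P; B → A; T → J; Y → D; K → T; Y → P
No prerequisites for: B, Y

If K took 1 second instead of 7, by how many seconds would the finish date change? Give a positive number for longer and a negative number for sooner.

Critical path before the change: B→M→P→T→J = 5+7+9+9+1 = 31 giving 31 seconds.
K is off the critical path — its longest chain is 29 seconds, giving 2 of slack.
The critical path is still B→M→P→T→J; finish is now 31 seconds.
Change in finish: 31 − 31 = +0 seconds.

0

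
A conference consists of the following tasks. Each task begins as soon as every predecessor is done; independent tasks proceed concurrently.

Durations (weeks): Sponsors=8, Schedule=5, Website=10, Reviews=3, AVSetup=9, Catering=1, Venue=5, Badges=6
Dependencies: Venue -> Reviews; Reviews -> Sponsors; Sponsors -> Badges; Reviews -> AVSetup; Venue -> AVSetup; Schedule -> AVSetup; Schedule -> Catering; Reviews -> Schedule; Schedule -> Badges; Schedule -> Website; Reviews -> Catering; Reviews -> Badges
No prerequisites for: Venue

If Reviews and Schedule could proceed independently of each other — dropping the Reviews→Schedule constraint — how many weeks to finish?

22

With the dependency in place, Venue→Reviews→Schedule→Website = 5+3+5+10 = 23 sets the finish at 23 weeks.
Without Reviews→Schedule, Schedule's earliest start moves from 8 to 0.
The longest chain is now Venue→Reviews→Sponsors→Badges = 5+3+8+6 = 22, so the project takes 22 weeks.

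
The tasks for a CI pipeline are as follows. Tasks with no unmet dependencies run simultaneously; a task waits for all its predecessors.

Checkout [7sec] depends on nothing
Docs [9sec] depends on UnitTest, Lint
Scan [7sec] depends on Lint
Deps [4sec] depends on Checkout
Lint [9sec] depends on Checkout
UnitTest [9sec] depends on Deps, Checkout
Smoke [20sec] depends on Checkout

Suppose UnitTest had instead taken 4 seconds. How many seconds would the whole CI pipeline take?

Actual critical path: Checkout→Deps→UnitTest→Docs = 7+4+9+9 = 29 ⇒ 29 seconds.
UnitTest is on the critical path; changing it to 4 makes that path 24 seconds.
The binding chain switches to Checkout→Smoke = 7+20 = 27; finish 27 seconds.

27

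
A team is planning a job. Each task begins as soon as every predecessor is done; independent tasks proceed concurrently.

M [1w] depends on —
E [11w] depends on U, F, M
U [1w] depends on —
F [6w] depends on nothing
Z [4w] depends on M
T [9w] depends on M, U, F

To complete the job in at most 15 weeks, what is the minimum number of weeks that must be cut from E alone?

Current finish: 17 weeks; target: 15.
E is on every critical path, so each week cut from E cuts the finish by one (this holds down to a finish of 15).
Need 17 − 15 = 2 weeks off E → E becomes 9 weeks, finish becomes 15.

2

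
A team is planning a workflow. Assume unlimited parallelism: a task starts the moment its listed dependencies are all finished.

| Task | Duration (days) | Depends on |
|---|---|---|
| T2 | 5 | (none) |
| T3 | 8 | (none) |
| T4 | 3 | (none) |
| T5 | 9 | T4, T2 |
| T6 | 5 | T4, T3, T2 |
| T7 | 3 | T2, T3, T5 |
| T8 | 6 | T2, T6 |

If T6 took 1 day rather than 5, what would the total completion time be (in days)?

17

Actual critical path: T3→T6→T8 = 8+5+6 = 19 ⇒ 19 days.
T6 lies on that path, so at 1 day the path becomes 15 days.
New critical path: T2→T5→T7 = 5+9+3 = 17 ⇒ 17 days.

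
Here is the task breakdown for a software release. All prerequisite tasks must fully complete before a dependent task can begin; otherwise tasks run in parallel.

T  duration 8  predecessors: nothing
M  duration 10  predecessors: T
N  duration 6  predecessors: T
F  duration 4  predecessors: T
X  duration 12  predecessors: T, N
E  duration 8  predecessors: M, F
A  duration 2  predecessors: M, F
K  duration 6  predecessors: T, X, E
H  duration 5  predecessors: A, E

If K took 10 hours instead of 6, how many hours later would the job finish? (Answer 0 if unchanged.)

Critical path before the change: T→M→E→K = 8+10+8+6 = 32 giving 32 hours.
K lies on that path, so at 10 hours the path becomes 36 hours.
That remains the longest chain; total 36 hours.
Change in finish: 36 − 32 = +4 hours.

4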